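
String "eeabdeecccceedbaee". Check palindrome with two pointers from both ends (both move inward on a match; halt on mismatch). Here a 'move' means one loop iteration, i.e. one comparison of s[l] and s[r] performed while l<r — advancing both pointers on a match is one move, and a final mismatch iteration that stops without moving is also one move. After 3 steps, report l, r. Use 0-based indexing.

l=3, r=14

[0,17] 'e'=='e' → l++,r--
[1,16] 'e'=='e' → l++,r--
[2,15] 'a'=='a' → l++,r--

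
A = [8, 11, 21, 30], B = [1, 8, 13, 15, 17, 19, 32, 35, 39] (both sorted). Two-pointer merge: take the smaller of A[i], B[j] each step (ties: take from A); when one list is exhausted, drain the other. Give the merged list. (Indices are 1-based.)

i=1 j=1: A[i]=8>B[j]=1 take 1, j++
i=1 j=2: A[i]=8<=B[j]=8 take 8, i++
i=2 j=2: A[i]=11>B[j]=8 take 8, j++
i=2 j=3: A[i]=11<=B[j]=13 take 11, i++
i=3 j=3: A[i]=21>B[j]=13 take 13, j++
i=3 j=4: A[i]=21>B[j]=15 take 15, j++
i=3 j=5: A[i]=21>B[j]=17 take 17, j++
i=3 j=6: A[i]=21>B[j]=19 take 19, j++
i=3 j=7: A[i]=21<=B[j]=32 take 21, i++
i=4 j=7: A[i]=30<=B[j]=32 take 30, i++
i=5 j=7: A done, take B[j]=32, j++
i=5 j=8: A done, take B[j]=35, j++
i=5 j=9: A done, take B[j]=39, j++

[1, 8, 8, 11, 13, 15, 17, 19, 21, 30, 32, 35, 39]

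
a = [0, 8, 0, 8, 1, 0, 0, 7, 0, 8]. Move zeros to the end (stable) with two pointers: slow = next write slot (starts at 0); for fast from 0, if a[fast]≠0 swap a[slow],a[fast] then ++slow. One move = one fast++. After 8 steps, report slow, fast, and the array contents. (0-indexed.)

slow=4, fast=8, a=[8, 8, 1, 7, 0, 0, 0, 0, 0, 8]

(s=0,f=0) a[fast]=0 → fast++
(s=0,f=1) a[fast]=8≠0 swap→a[0]=8 → slow++,fast++
(s=1,f=2) a[fast]=0 → fast++
(s=1,f=3) a[fast]=8≠0 swap→a[1]=8 → slow++,fast++
(s=2,f=4) a[fast]=1≠0 swap→a[2]=1 → slow++,fast++
(s=3,f=5) a[fast]=0 → fast++
(s=3,f=6) a[fast]=0 → fast++
(s=3,f=7) a[fast]=7≠0 swap→a[3]=7 → slow++,fast++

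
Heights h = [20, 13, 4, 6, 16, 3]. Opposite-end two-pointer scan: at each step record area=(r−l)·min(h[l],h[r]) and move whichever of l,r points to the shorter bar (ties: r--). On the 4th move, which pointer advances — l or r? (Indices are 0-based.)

l=0 r=5: min(20,3)*5=15 best=15 *, r--
l=0 r=4: min(20,16)*4=64 best=64 *, r--
l=0 r=3: min(20,6)*3=18 best=64, r--
l=0 r=2: min(20,4)*2=8 best=64, r--

r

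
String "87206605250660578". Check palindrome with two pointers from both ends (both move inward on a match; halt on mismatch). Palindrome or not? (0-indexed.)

l=0 r=16: '8'=='8', l++,r--
l=1 r=15: '7'=='7', l++,r--
l=2 r=14: '2'!='5', stop

not a palindrome (mismatch at 2,14)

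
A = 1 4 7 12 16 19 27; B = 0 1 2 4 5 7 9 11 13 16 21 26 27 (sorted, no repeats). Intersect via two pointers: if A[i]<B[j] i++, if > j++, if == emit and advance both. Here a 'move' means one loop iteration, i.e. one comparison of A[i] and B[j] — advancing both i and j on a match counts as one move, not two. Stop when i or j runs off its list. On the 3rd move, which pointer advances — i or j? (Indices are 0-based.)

[i=0,j=0] 1>0 → j++
[i=0,j=1] 1==1 emit → i++,j++
[i=1,j=2] 4>2 → j++

j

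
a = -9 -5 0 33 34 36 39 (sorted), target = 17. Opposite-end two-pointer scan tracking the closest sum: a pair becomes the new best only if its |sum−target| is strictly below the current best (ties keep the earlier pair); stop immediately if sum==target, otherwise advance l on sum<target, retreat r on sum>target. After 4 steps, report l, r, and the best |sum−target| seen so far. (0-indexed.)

[0,6] -9+39=30 d=13 * → r--
[0,5] -9+36=27 d=10 * → r--
[0,4] -9+34=25 d=8 * → r--
[0,3] -9+33=24 d=7 * → r--

l=0, r=2, best |Δ|=7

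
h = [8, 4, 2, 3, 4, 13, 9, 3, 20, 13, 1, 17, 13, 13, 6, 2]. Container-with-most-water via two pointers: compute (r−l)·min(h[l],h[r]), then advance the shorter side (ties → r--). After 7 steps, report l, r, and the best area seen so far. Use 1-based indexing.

l=1 r=16: min(8,2)*15=30 best=30 *, r--
l=1 r=15: min(8,6)*14=84 best=84 *, r--
l=1 r=14: min(8,13)*13=104 best=104 *, l++
l=2 r=14: min(4,13)*12=48 best=104, l++
l=3 r=14: min(2,13)*11=22 best=104, l++
l=4 r=14: min(3,13)*10=30 best=104, l++
l=5 r=14: min(4,13)*9=36 best=104, l++

l=6, r=14, best area=104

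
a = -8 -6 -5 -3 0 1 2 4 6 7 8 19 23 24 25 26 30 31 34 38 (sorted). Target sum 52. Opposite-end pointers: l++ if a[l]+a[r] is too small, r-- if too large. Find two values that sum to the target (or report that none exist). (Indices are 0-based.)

[0,19] -8+38=30 <52 → l++
[1,19] -6+38=32 <52 → l++
[2,19] -5+38=33 <52 → l++
[3,19] -3+38=35 <52 → l++
[4,19] 0+38=38 <52 → l++
[5,19] 1+38=39 <52 → l++
[6,19] 2+38=40 <52 → l++
[7,19] 4+38=42 <52 → l++
[8,19] 6+38=44 <52 → l++
[9,19] 7+38=45 <52 → l++
[10,19] 8+38=46 <52 → l++
[11,19] 19+38=57 >52 → r--
[11,18] 19+34=53 >52 → r--
[11,17] 19+31=50 <52 → l++
[12,17] 23+31=54 >52 → r--
[12,16] 23+30=53 >52 → r--
[12,15] 23+26=49 <52 → l++
[13,15] 24+26=50 <52 → l++
[14,15] 25+26=51 <52 → l++

no pair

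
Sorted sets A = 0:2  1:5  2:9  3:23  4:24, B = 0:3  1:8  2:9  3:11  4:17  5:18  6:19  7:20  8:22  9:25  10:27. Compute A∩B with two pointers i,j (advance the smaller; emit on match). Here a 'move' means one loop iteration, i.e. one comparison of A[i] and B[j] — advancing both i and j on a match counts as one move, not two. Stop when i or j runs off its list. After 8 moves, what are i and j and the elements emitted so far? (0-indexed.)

i=0 j=0: 2<3, i++
i=1 j=0: 5>3, j++
i=1 j=1: 5<8, i++
i=2 j=1: 9>8, j++
i=2 j=2: 9==9 emit, i++,j++
i=3 j=3: 23>11, j++
i=3 j=4: 23>17, j++
i=3 j=5: 23>18, j++

i=3, j=6, emitted=[9]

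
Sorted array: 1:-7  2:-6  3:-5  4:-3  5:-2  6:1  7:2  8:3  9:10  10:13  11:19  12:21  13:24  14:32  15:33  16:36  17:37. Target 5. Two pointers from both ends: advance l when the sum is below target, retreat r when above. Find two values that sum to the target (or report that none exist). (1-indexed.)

(-5, 10)

[1,17] -7+37=30 >5 → r--
[1,16] -7+36=29 >5 → r--
[1,15] -7+33=26 >5 → r--
[1,14] -7+32=25 >5 → r--
[1,13] -7+24=17 >5 → r--
[1,12] -7+21=14 >5 → r--
[1,11] -7+19=12 >5 → r--
[1,10] -7+13=6 >5 → r--
[1,9] -7+10=3 <5 → l++
[2,9] -6+10=4 <5 → l++
[3,9] -5+10=5 → found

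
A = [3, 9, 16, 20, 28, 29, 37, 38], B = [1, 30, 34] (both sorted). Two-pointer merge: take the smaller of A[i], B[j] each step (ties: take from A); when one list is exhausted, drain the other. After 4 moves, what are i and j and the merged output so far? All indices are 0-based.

i=3, j=1, merged so far=[1, 3, 9, 16]

[i=0,j=0] A[i]=3>B[j]=1 take 1 → j++
[i=0,j=1] A[i]=3<=B[j]=30 take 3 → i++
[i=1,j=1] A[i]=9<=B[j]=30 take 9 → i++
[i=2,j=1] A[i]=16<=B[j]=30 take 16 → i++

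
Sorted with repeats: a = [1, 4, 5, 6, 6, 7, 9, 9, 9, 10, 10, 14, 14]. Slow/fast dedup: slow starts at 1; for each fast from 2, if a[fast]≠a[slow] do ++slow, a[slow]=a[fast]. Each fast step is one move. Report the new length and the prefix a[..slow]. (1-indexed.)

length 8; prefix = [1, 4, 5, 6, 7, 9, 10, 14]

slow=1 fast=2: a[fast]=4≠a[slow]=1 write a[2]=4, slow++,fast++
slow=2 fast=3: a[fast]=5≠a[slow]=4 write a[3]=5, slow++,fast++
slow=3 fast=4: a[fast]=6≠a[slow]=5 write a[4]=6, slow++,fast++
slow=4 fast=5: a[fast]=6=a[slow] dup, fast++
slow=4 fast=6: a[fast]=7≠a[slow]=6 write a[5]=7, slow++,fast++
slow=5 fast=7: a[fast]=9≠a[slow]=7 write a[6]=9, slow++,fast++
slow=6 fast=8: a[fast]=9=a[slow] dup, fast++
slow=6 fast=9: a[fast]=9=a[slow] dup, fast++
slow=6 fast=10: a[fast]=10≠a[slow]=9 write a[7]=10, slow++,fast++
slow=7 fast=11: a[fast]=10=a[slow] dup, fast++
slow=7 fast=12: a[fast]=14≠a[slow]=10 write a[8]=14, slow++,fast++
slow=8 fast=13: a[fast]=14=a[slow] dup, fast++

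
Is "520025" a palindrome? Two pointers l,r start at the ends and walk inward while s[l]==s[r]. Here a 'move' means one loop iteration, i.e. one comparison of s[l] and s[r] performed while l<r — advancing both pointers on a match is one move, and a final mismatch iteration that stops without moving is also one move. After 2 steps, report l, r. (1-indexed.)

l=1 r=6: '5'=='5', l++,r--
l=2 r=5: '2'=='2', l++,r--

l=3, r=4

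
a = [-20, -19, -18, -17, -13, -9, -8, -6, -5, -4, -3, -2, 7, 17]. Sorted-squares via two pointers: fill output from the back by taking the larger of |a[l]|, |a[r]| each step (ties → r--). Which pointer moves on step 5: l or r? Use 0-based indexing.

l=0 r=13: |-20|>|17| out[13]=400, l++
l=1 r=13: |-19|>|17| out[12]=361, l++
l=2 r=13: |-18|>|17| out[11]=324, l++
l=3 r=13: |-17|<=|17| out[10]=289, r--
l=3 r=12: |-17|>|7| out[9]=289, l++

l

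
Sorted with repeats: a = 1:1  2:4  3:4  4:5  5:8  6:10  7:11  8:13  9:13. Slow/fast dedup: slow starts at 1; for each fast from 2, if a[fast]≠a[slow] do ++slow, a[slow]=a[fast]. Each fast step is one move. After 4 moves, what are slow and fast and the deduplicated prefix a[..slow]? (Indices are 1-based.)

slow=1 fast=2: a[fast]=4≠a[slow]=1 write a[2]=4, slow++,fast++
slow=2 fast=3: a[fast]=4=a[slow] dup, fast++
slow=2 fast=4: a[fast]=5≠a[slow]=4 write a[3]=5, slow++,fast++
slow=3 fast=5: a[fast]=8≠a[slow]=5 write a[4]=8, slow++,fast++

slow=4, fast=6, prefix=[1, 4, 5, 8]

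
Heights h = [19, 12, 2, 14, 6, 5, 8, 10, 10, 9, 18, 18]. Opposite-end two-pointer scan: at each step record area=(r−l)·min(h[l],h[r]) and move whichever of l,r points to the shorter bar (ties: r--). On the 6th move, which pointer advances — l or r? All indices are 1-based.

r

[1,12] min(19,18)*11=198 best=198 * → r--
[1,11] min(19,18)*10=180 best=198 → r--
[1,10] min(19,9)*9=81 best=198 → r--
[1,9] min(19,10)*8=80 best=198 → r--
[1,8] min(19,10)*7=70 best=198 → r--
[1,7] min(19,8)*6=48 best=198 → r--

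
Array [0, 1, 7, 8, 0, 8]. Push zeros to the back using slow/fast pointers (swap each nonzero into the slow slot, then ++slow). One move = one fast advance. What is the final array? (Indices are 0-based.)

[1, 7, 8, 8, 0, 0]

(s=0,f=0) a[fast]=0 → fast++
(s=0,f=1) a[fast]=1≠0 swap→a[0]=1 → slow++,fast++
(s=1,f=2) a[fast]=7≠0 swap→a[1]=7 → slow++,fast++
(s=2,f=3) a[fast]=8≠0 swap→a[2]=8 → slow++,fast++
(s=3,f=4) a[fast]=0 → fast++
(s=3,f=5) a[fast]=8≠0 swap→a[3]=8 → slow++,fast++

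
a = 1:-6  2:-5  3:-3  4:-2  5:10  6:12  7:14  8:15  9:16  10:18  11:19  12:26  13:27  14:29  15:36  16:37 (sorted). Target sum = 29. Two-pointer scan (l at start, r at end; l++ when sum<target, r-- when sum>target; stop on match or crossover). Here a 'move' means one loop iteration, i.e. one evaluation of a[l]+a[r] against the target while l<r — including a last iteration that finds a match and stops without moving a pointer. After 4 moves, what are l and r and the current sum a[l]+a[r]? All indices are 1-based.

[1,16] -6+37=31 >29 → r--
[1,15] -6+36=30 >29 → r--
[1,14] -6+29=23 <29 → l++
[2,14] -5+29=24 <29 → l++

l=3, r=14, sum=26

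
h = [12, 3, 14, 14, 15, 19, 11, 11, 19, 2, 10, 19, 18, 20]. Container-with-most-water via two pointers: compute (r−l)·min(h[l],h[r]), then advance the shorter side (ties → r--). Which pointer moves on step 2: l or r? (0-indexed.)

l=0 r=13: min(12,20)*13=156 best=156 *, l++
l=1 r=13: min(3,20)*12=36 best=156, l++

l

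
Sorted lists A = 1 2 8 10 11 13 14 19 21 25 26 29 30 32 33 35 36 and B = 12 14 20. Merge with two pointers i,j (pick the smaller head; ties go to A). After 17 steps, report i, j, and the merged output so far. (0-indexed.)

[i=0,j=0] A[i]=1<=B[j]=12 take 1 → i++
[i=1,j=0] A[i]=2<=B[j]=12 take 2 → i++
[i=2,j=0] A[i]=8<=B[j]=12 take 8 → i++
[i=3,j=0] A[i]=10<=B[j]=12 take 10 → i++
[i=4,j=0] A[i]=11<=B[j]=12 take 11 → i++
[i=5,j=0] A[i]=13>B[j]=12 take 12 → j++
[i=5,j=1] A[i]=13<=B[j]=14 take 13 → i++
[i=6,j=1] A[i]=14<=B[j]=14 take 14 → i++
[i=7,j=1] A[i]=19>B[j]=14 take 14 → j++
[i=7,j=2] A[i]=19<=B[j]=20 take 19 → i++
[i=8,j=2] A[i]=21>B[j]=20 take 20 → j++
[i=8,j=3] B done, take A[i]=21 → i++
[i=9,j=3] B done, take A[i]=25 → i++
[i=10,j=3] B done, take A[i]=26 → i++
[i=11,j=3] B done, take A[i]=29 → i++
[i=12,j=3] B done, take A[i]=30 → i++
[i=13,j=3] B done, take A[i]=32 → i++

i=14, j=3, merged so far=[1, 2, 8, 10, 11, 12, 13, 14, 14, 19, 20, 21, 25, 26, 29, 30, 32]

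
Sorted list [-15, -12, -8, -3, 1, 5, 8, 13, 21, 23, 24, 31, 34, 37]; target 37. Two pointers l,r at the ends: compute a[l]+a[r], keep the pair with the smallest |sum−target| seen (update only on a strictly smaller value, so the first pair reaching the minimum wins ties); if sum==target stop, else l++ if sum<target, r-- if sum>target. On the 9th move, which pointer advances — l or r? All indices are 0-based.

[0,13] -15+37=22 d=15 * → l++
[1,13] -12+37=25 d=12 * → l++
[2,13] -8+37=29 d=8 * → l++
[3,13] -3+37=34 d=3 * → l++
[4,13] 1+37=38 d=1 * → r--
[4,12] 1+34=35 d=2 → l++
[5,12] 5+34=39 d=2 → r--
[5,11] 5+31=36 d=1 → l++
[6,11] 8+31=39 d=2 → r--

r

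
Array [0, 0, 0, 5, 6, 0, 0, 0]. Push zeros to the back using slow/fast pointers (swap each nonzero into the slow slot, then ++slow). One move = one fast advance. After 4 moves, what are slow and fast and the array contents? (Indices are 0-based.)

slow=1, fast=4, a=[5, 0, 0, 0, 6, 0, 0, 0]

(s=0,f=0) a[fast]=0 → fast++
(s=0,f=1) a[fast]=0 → fast++
(s=0,f=2) a[fast]=0 → fast++
(s=0,f=3) a[fast]=5≠0 swap→a[0]=5 → slow++,fast++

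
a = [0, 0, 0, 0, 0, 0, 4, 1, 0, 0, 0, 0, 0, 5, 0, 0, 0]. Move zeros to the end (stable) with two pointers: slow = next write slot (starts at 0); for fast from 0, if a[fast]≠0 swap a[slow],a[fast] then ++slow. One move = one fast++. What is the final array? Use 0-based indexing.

[4, 1, 5, 0, 0, 0, 0, 0, 0, 0, 0, 0, 0, 0, 0, 0, 0]

slow=0 fast=0: a[fast]=0, fast++
slow=0 fast=1: a[fast]=0, fast++
slow=0 fast=2: a[fast]=0, fast++
slow=0 fast=3: a[fast]=0, fast++
slow=0 fast=4: a[fast]=0, fast++
slow=0 fast=5: a[fast]=0, fast++
slow=0 fast=6: a[fast]=4≠0 swap→a[0]=4, slow++,fast++
slow=1 fast=7: a[fast]=1≠0 swap→a[1]=1, slow++,fast++
slow=2 fast=8: a[fast]=0, fast++
slow=2 fast=9: a[fast]=0, fast++
slow=2 fast=10: a[fast]=0, fast++
slow=2 fast=11: a[fast]=0, fast++
slow=2 fast=12: a[fast]=0, fast++
slow=2 fast=13: a[fast]=5≠0 swap→a[2]=5, slow++,fast++
slow=3 fast=14: a[fast]=0, fast++
slow=3 fast=15: a[fast]=0, fast++
slow=3 fast=16: a[fast]=0, fast++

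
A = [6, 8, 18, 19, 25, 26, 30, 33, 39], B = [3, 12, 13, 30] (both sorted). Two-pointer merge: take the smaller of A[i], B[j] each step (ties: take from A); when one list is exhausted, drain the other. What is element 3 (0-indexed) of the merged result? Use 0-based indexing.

merged[3] = 12

i=0 j=0: A[i]=6>B[j]=3 take 3, j++
i=0 j=1: A[i]=6<=B[j]=12 take 6, i++
i=1 j=1: A[i]=8<=B[j]=12 take 8, i++
i=2 j=1: A[i]=18>B[j]=12 take 12, j++
i=2 j=2: A[i]=18>B[j]=13 take 13, j++
i=2 j=3: A[i]=18<=B[j]=30 take 18, i++
i=3 j=3: A[i]=19<=B[j]=30 take 19, i++
i=4 j=3: A[i]=25<=B[j]=30 take 25, i++
i=5 j=3: A[i]=26<=B[j]=30 take 26, i++
i=6 j=3: A[i]=30<=B[j]=30 take 30, i++
i=7 j=3: A[i]=33>B[j]=30 take 30, j++
i=7 j=4: B done, take A[i]=33, i++
i=8 j=4: B done, take A[i]=39, i++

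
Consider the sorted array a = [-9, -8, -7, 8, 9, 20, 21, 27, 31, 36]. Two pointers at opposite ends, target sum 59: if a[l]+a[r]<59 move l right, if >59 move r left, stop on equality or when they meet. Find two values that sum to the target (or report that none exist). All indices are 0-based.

no pair

[0,9] -9+36=27 <59 → l++
[1,9] -8+36=28 <59 → l++
[2,9] -7+36=29 <59 → l++
[3,9] 8+36=44 <59 → l++
[4,9] 9+36=45 <59 → l++
[5,9] 20+36=56 <59 → l++
[6,9] 21+36=57 <59 → l++
[7,9] 27+36=63 >59 → r--
[7,8] 27+31=58 <59 → l++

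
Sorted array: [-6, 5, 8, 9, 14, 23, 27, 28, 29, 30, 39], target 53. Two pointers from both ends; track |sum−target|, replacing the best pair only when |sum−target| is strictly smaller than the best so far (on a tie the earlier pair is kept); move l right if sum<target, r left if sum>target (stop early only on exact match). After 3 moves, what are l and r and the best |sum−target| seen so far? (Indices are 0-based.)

l=0 r=10: -6+39=33 d=20 *, l++
l=1 r=10: 5+39=44 d=9 *, l++
l=2 r=10: 8+39=47 d=6 *, l++

l=3, r=10, best |Δ|=6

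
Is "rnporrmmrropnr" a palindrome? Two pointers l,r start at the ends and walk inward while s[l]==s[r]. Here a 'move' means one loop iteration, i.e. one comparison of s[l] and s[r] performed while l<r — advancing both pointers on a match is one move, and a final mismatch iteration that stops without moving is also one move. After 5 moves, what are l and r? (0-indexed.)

[0,13] 'r'=='r' → l++,r--
[1,12] 'n'=='n' → l++,r--
[2,11] 'p'=='p' → l++,r--
[3,10] 'o'=='o' → l++,r--
[4,9] 'r'=='r' → l++,r--

l=5, r=8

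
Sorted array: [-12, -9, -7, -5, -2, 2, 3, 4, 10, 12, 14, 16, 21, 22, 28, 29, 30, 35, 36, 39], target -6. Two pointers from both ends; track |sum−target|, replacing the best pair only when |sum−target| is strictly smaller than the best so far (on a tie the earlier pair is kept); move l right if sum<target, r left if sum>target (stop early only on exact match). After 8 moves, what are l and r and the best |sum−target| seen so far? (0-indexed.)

l=0, r=11, best |Δ|=15

l=0 r=19: -12+39=27 d=33 *, r--
l=0 r=18: -12+36=24 d=30 *, r--
l=0 r=17: -12+35=23 d=29 *, r--
l=0 r=16: -12+30=18 d=24 *, r--
l=0 r=15: -12+29=17 d=23 *, r--
l=0 r=14: -12+28=16 d=22 *, r--
l=0 r=13: -12+22=10 d=16 *, r--
l=0 r=12: -12+21=9 d=15 *, r--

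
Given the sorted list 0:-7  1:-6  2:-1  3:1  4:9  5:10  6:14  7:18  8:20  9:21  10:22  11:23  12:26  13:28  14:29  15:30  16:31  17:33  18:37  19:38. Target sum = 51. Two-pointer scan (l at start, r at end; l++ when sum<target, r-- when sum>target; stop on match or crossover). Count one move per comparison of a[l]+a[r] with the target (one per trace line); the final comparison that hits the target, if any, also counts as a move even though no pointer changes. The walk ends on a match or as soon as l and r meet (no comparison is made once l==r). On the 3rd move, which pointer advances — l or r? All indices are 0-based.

[0,19] -7+38=31 <51 → l++
[1,19] -6+38=32 <51 → l++
[2,19] -1+38=37 <51 → l++

l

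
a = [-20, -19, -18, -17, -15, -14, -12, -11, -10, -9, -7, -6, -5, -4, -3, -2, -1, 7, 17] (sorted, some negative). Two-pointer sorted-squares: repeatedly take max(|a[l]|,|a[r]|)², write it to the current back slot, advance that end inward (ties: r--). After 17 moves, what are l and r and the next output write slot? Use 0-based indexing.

l=0 r=18: |-20|>|17| out[18]=400, l++
l=1 r=18: |-19|>|17| out[17]=361, l++
l=2 r=18: |-18|>|17| out[16]=324, l++
l=3 r=18: |-17|<=|17| out[15]=289, r--
l=3 r=17: |-17|>|7| out[14]=289, l++
l=4 r=17: |-15|>|7| out[13]=225, l++
l=5 r=17: |-14|>|7| out[12]=196, l++
l=6 r=17: |-12|>|7| out[11]=144, l++
l=7 r=17: |-11|>|7| out[10]=121, l++
l=8 r=17: |-10|>|7| out[9]=100, l++
l=9 r=17: |-9|>|7| out[8]=81, l++
l=10 r=17: |-7|<=|7| out[7]=49, r--
l=10 r=16: |-7|>|-1| out[6]=49, l++
l=11 r=16: |-6|>|-1| out[5]=36, l++
l=12 r=16: |-5|>|-1| out[4]=25, l++
l=13 r=16: |-4|>|-1| out[3]=16, l++
l=14 r=16: |-3|>|-1| out[2]=9, l++

l=15, r=16, next write slot=1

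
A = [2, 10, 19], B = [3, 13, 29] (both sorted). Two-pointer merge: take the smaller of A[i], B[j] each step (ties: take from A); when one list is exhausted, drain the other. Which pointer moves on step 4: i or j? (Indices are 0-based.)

i=0 j=0: A[i]=2<=B[j]=3 take 2, i++
i=1 j=0: A[i]=10>B[j]=3 take 3, j++
i=1 j=1: A[i]=10<=B[j]=13 take 10, i++
i=2 j=1: A[i]=19>B[j]=13 take 13, j++

j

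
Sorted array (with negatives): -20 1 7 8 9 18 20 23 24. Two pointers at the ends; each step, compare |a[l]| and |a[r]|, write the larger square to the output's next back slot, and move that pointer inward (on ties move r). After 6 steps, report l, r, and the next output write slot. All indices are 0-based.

l=1, r=3, next write slot=2

l=0 r=8: |-20|<=|24| out[8]=576, r--
l=0 r=7: |-20|<=|23| out[7]=529, r--
l=0 r=6: |-20|<=|20| out[6]=400, r--
l=0 r=5: |-20|>|18| out[5]=400, l++
l=1 r=5: |1|<=|18| out[4]=324, r--
l=1 r=4: |1|<=|9| out[3]=81, r--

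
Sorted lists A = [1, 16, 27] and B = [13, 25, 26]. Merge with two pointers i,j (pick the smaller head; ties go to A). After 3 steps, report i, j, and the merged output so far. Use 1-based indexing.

[i=1,j=1] A[i]=1<=B[j]=13 take 1 → i++
[i=2,j=1] A[i]=16>B[j]=13 take 13 → j++
[i=2,j=2] A[i]=16<=B[j]=25 take 16 → i++

i=3, j=2, merged so far=[1, 13, 16]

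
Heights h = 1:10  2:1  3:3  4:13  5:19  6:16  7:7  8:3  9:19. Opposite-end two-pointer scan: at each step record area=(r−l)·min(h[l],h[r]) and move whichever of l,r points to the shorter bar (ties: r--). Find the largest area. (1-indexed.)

[1,9] min(10,19)*8=80 best=80 * → l++
[2,9] min(1,19)*7=7 best=80 → l++
[3,9] min(3,19)*6=18 best=80 → l++
[4,9] min(13,19)*5=65 best=80 → l++
[5,9] min(19,19)*4=76 best=80 → r--
[5,8] min(19,3)*3=9 best=80 → r--
[5,7] min(19,7)*2=14 best=80 → r--
[5,6] min(19,16)*1=16 best=80 → r--

max area = 80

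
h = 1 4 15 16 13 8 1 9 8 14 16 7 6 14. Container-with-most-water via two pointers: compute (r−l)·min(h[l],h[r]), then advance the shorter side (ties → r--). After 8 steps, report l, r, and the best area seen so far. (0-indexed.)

l=3, r=8, best area=154

[0,13] min(1,14)*13=13 best=13 * → l++
[1,13] min(4,14)*12=48 best=48 * → l++
[2,13] min(15,14)*11=154 best=154 * → r--
[2,12] min(15,6)*10=60 best=154 → r--
[2,11] min(15,7)*9=63 best=154 → r--
[2,10] min(15,16)*8=120 best=154 → l++
[3,10] min(16,16)*7=112 best=154 → r--
[3,9] min(16,14)*6=84 best=154 → r--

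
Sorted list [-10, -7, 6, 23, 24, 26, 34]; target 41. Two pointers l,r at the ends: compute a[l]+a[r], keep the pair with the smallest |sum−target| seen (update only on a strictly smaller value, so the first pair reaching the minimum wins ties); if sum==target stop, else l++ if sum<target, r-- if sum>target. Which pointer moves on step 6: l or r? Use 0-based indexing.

r

l=0 r=6: -10+34=24 d=17 *, l++
l=1 r=6: -7+34=27 d=14 *, l++
l=2 r=6: 6+34=40 d=1 *, l++
l=3 r=6: 23+34=57 d=16, r--
l=3 r=5: 23+26=49 d=8, r--
l=3 r=4: 23+24=47 d=6, r--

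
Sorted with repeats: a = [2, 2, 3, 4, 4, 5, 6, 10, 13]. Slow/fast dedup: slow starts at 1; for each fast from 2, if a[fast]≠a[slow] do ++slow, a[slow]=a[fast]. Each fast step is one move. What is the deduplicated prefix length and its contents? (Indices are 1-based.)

length 7; prefix = [2, 3, 4, 5, 6, 10, 13]

(s=1,f=2) a[fast]=2=a[slow] dup → fast++
(s=1,f=3) a[fast]=3≠a[slow]=2 write a[2]=3 → slow++,fast++
(s=2,f=4) a[fast]=4≠a[slow]=3 write a[3]=4 → slow++,fast++
(s=3,f=5) a[fast]=4=a[slow] dup → fast++
(s=3,f=6) a[fast]=5≠a[slow]=4 write a[4]=5 → slow++,fast++
(s=4,f=7) a[fast]=6≠a[slow]=5 write a[5]=6 → slow++,fast++
(s=5,f=8) a[fast]=10≠a[slow]=6 write a[6]=10 → slow++,fast++
(s=6,f=9) a[fast]=13≠a[slow]=10 write a[7]=13 → slow++,fast++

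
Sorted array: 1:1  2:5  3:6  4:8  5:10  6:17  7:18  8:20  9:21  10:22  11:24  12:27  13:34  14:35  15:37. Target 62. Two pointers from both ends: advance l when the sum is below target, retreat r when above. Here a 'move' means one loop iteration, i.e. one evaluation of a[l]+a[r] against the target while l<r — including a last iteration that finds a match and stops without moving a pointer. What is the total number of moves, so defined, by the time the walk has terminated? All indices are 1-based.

[1,15] 1+37=38 <62 → l++
[2,15] 5+37=42 <62 → l++
[3,15] 6+37=43 <62 → l++
[4,15] 8+37=45 <62 → l++
[5,15] 10+37=47 <62 → l++
[6,15] 17+37=54 <62 → l++
[7,15] 18+37=55 <62 → l++
[8,15] 20+37=57 <62 → l++
[9,15] 21+37=58 <62 → l++
[10,15] 22+37=59 <62 → l++
[11,15] 24+37=61 <62 → l++
[12,15] 27+37=64 >62 → r--
[12,14] 27+35=62 → found

13 moves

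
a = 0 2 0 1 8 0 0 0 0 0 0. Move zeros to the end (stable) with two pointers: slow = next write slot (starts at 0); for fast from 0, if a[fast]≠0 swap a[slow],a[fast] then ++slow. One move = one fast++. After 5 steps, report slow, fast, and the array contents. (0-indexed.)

slow=3, fast=5, a=[2, 1, 8, 0, 0, 0, 0, 0, 0, 0, 0]

slow=0 fast=0: a[fast]=0, fast++
slow=0 fast=1: a[fast]=2≠0 swap→a[0]=2, slow++,fast++
slow=1 fast=2: a[fast]=0, fast++
slow=1 fast=3: a[fast]=1≠0 swap→a[1]=1, slow++,fast++
slow=2 fast=4: a[fast]=8≠0 swap→a[2]=8, slow++,fast++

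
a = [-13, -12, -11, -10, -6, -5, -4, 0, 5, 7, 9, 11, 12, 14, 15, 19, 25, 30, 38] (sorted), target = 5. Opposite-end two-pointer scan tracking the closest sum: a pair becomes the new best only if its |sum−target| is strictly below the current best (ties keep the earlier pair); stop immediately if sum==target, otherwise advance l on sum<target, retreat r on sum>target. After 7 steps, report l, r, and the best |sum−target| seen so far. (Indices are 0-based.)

[0,18] -13+38=25 d=20 * → r--
[0,17] -13+30=17 d=12 * → r--
[0,16] -13+25=12 d=7 * → r--
[0,15] -13+19=6 d=1 * → r--
[0,14] -13+15=2 d=3 → l++
[1,14] -12+15=3 d=2 → l++
[2,14] -11+15=4 d=1 → l++

l=3, r=14, best |Δ|=1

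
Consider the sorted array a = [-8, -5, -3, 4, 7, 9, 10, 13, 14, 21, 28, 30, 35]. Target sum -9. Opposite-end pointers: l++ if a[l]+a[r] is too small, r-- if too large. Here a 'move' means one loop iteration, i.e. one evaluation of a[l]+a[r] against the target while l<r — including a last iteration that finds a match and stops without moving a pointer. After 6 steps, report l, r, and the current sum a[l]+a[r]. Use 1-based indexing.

l=1 r=13: -8+35=27 >-9, r--
l=1 r=12: -8+30=22 >-9, r--
l=1 r=11: -8+28=20 >-9, r--
l=1 r=10: -8+21=13 >-9, r--
l=1 r=9: -8+14=6 >-9, r--
l=1 r=8: -8+13=5 >-9, r--

l=1, r=7, sum=2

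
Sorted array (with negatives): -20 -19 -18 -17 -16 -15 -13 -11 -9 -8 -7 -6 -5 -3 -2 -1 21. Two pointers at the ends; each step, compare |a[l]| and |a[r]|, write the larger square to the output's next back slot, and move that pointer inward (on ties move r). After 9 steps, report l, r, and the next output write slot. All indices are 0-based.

l=8, r=15, next write slot=7

l=0 r=16: |-20|<=|21| out[16]=441, r--
l=0 r=15: |-20|>|-1| out[15]=400, l++
l=1 r=15: |-19|>|-1| out[14]=361, l++
l=2 r=15: |-18|>|-1| out[13]=324, l++
l=3 r=15: |-17|>|-1| out[12]=289, l++
l=4 r=15: |-16|>|-1| out[11]=256, l++
l=5 r=15: |-15|>|-1| out[10]=225, l++
l=6 r=15: |-13|>|-1| out[9]=169, l++
l=7 r=15: |-11|>|-1| out[8]=121, l++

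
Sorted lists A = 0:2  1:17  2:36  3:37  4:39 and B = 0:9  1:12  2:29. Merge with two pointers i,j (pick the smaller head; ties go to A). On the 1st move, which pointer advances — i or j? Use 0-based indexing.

i

i=0 j=0: A[i]=2<=B[j]=9 take 2, i++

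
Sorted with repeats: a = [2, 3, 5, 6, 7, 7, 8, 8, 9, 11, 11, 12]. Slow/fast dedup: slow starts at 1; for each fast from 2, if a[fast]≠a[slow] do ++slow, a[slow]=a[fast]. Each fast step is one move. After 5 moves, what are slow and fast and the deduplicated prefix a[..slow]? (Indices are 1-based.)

slow=1 fast=2: a[fast]=3≠a[slow]=2 write a[2]=3, slow++,fast++
slow=2 fast=3: a[fast]=5≠a[slow]=3 write a[3]=5, slow++,fast++
slow=3 fast=4: a[fast]=6≠a[slow]=5 write a[4]=6, slow++,fast++
slow=4 fast=5: a[fast]=7≠a[slow]=6 write a[5]=7, slow++,fast++
slow=5 fast=6: a[fast]=7=a[slow] dup, fast++

slow=5, fast=7, prefix=[2, 3, 5, 6, 7]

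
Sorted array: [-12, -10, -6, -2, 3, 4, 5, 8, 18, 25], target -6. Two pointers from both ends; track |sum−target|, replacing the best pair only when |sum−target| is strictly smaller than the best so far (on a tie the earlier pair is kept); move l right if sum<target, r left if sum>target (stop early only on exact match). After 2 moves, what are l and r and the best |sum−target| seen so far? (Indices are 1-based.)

l=1 r=10: -12+25=13 d=19 *, r--
l=1 r=9: -12+18=6 d=12 *, r--

l=1, r=8, best |Δ|=12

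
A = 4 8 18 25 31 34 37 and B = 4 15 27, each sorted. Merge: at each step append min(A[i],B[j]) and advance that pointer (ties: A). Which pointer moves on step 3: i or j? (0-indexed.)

i=0 j=0: A[i]=4<=B[j]=4 take 4, i++
i=1 j=0: A[i]=8>B[j]=4 take 4, j++
i=1 j=1: A[i]=8<=B[j]=15 take 8, i++

i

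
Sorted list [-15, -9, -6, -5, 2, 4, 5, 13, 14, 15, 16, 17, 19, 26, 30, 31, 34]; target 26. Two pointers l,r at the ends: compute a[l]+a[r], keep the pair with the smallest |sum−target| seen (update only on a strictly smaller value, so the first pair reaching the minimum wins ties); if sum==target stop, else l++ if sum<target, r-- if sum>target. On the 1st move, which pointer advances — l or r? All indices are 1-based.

l

l=1 r=17: -15+34=19 d=7 *, l++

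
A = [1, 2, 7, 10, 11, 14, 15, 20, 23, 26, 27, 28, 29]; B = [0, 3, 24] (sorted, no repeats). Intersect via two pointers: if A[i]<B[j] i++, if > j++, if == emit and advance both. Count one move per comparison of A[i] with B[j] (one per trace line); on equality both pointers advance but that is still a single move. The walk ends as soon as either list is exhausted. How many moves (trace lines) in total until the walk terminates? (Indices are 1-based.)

12 moves

i=1 j=1: 1>0, j++
i=1 j=2: 1<3, i++
i=2 j=2: 2<3, i++
i=3 j=2: 7>3, j++
i=3 j=3: 7<24, i++
i=4 j=3: 10<24, i++
i=5 j=3: 11<24, i++
i=6 j=3: 14<24, i++
i=7 j=3: 15<24, i++
i=8 j=3: 20<24, i++
i=9 j=3: 23<24, i++
i=10 j=3: 26>24, j++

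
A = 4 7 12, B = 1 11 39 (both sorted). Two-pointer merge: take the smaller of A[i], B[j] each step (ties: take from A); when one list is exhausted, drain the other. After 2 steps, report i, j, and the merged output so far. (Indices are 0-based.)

i=1, j=1, merged so far=[1, 4]

[i=0,j=0] A[i]=4>B[j]=1 take 1 → j++
[i=0,j=1] A[i]=4<=B[j]=11 take 4 → i++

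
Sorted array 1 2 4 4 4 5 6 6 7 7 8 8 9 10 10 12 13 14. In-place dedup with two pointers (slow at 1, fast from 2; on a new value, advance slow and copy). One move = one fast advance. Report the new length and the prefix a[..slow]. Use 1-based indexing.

(s=1,f=2) a[fast]=2≠a[slow]=1 write a[2]=2 → slow++,fast++
(s=2,f=3) a[fast]=4≠a[slow]=2 write a[3]=4 → slow++,fast++
(s=3,f=4) a[fast]=4=a[slow] dup → fast++
(s=3,f=5) a[fast]=4=a[slow] dup → fast++
(s=3,f=6) a[fast]=5≠a[slow]=4 write a[4]=5 → slow++,fast++
(s=4,f=7) a[fast]=6≠a[slow]=5 write a[5]=6 → slow++,fast++
(s=5,f=8) a[fast]=6=a[slow] dup → fast++
(s=5,f=9) a[fast]=7≠a[slow]=6 write a[6]=7 → slow++,fast++
(s=6,f=10) a[fast]=7=a[slow] dup → fast++
(s=6,f=11) a[fast]=8≠a[slow]=7 write a[7]=8 → slow++,fast++
(s=7,f=12) a[fast]=8=a[slow] dup → fast++
(s=7,f=13) a[fast]=9≠a[slow]=8 write a[8]=9 → slow++,fast++
(s=8,f=14) a[fast]=10≠a[slow]=9 write a[9]=10 → slow++,fast++
(s=9,f=15) a[fast]=10=a[slow] dup → fast++
(s=9,f=16) a[fast]=12≠a[slow]=10 write a[10]=12 → slow++,fast++
(s=10,f=17) a[fast]=13≠a[slow]=12 write a[11]=13 → slow++,fast++
(s=11,f=18) a[fast]=14≠a[slow]=13 write a[12]=14 → slow++,fast++

length 12; prefix = [1, 2, 4, 5, 6, 7, 8, 9, 10, 12, 13, 14]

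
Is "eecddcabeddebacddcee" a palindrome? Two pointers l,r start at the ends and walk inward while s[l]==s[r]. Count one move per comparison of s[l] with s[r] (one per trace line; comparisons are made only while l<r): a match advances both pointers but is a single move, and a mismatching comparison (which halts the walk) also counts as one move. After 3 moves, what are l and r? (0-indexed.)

[0,19] 'e'=='e' → l++,r--
[1,18] 'e'=='e' → l++,r--
[2,17] 'c'=='c' → l++,r--

l=3, r=16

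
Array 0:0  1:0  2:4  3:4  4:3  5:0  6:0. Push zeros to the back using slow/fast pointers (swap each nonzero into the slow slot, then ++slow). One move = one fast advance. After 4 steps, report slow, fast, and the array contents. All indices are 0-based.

slow=2, fast=4, a=[4, 4, 0, 0, 3, 0, 0]

(s=0,f=0) a[fast]=0 → fast++
(s=0,f=1) a[fast]=0 → fast++
(s=0,f=2) a[fast]=4≠0 swap→a[0]=4 → slow++,fast++
(s=1,f=3) a[fast]=4≠0 swap→a[1]=4 → slow++,fast++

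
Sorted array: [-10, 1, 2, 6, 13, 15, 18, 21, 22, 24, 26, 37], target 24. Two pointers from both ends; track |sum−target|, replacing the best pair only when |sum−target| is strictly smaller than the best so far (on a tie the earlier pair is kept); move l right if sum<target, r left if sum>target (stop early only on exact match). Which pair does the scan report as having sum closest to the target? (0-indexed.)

l=0 r=11: -10+37=27 d=3 *, r--
l=0 r=10: -10+26=16 d=8, l++
l=1 r=10: 1+26=27 d=3, r--
l=1 r=9: 1+24=25 d=1 *, r--
l=1 r=8: 1+22=23 d=1, l++
l=2 r=8: 2+22=24 d=0 *, stop

pair (2, 22) with sum 24 (|Δ|=0)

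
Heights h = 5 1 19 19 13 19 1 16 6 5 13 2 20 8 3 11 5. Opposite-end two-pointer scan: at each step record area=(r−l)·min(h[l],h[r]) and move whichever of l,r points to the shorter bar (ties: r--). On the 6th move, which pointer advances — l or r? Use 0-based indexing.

l=0 r=16: min(5,5)*16=80 best=80 *, r--
l=0 r=15: min(5,11)*15=75 best=80, l++
l=1 r=15: min(1,11)*14=14 best=80, l++
l=2 r=15: min(19,11)*13=143 best=143 *, r--
l=2 r=14: min(19,3)*12=36 best=143, r--
l=2 r=13: min(19,8)*11=88 best=143, r--

r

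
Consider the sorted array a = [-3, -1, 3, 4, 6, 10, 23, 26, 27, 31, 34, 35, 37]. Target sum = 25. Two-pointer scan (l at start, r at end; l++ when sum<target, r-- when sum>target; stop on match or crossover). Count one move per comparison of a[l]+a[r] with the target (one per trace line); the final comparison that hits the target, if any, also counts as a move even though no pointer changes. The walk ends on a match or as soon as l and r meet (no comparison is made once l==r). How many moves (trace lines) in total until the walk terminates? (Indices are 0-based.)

7 moves

l=0 r=12: -3+37=34 >25, r--
l=0 r=11: -3+35=32 >25, r--
l=0 r=10: -3+34=31 >25, r--
l=0 r=9: -3+31=28 >25, r--
l=0 r=8: -3+27=24 <25, l++
l=1 r=8: -1+27=26 >25, r--
l=1 r=7: -1+26=25, found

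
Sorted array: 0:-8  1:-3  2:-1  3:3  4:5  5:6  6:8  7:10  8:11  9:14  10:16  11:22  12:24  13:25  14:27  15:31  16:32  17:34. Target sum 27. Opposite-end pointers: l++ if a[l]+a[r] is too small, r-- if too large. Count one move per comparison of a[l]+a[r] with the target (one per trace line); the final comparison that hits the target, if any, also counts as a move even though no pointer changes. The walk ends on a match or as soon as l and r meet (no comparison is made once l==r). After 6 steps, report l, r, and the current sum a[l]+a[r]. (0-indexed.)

l=3, r=14, sum=30

[0,17] -8+34=26 <27 → l++
[1,17] -3+34=31 >27 → r--
[1,16] -3+32=29 >27 → r--
[1,15] -3+31=28 >27 → r--
[1,14] -3+27=24 <27 → l++
[2,14] -1+27=26 <27 → l++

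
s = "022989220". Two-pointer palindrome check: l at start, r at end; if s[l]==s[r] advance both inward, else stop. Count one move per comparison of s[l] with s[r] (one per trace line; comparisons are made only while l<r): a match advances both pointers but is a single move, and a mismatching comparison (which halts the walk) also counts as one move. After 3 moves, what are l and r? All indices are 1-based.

l=1 r=9: '0'=='0', l++,r--
l=2 r=8: '2'=='2', l++,r--
l=3 r=7: '2'=='2', l++,r--

l=4, r=6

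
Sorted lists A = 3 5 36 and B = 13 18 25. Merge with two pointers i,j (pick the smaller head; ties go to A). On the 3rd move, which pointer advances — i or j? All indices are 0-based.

i=0 j=0: A[i]=3<=B[j]=13 take 3, i++
i=1 j=0: A[i]=5<=B[j]=13 take 5, i++
i=2 j=0: A[i]=36>B[j]=13 take 13, j++

j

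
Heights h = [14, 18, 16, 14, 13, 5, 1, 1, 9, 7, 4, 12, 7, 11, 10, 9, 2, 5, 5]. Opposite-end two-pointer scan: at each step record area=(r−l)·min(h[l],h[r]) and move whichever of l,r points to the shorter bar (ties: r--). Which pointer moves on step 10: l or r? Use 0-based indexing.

r

[0,18] min(14,5)*18=90 best=90 * → r--
[0,17] min(14,5)*17=85 best=90 → r--
[0,16] min(14,2)*16=32 best=90 → r--
[0,15] min(14,9)*15=135 best=135 * → r--
[0,14] min(14,10)*14=140 best=140 * → r--
[0,13] min(14,11)*13=143 best=143 * → r--
[0,12] min(14,7)*12=84 best=143 → r--
[0,11] min(14,12)*11=132 best=143 → r--
[0,10] min(14,4)*10=40 best=143 → r--
[0,9] min(14,7)*9=63 best=143 → r--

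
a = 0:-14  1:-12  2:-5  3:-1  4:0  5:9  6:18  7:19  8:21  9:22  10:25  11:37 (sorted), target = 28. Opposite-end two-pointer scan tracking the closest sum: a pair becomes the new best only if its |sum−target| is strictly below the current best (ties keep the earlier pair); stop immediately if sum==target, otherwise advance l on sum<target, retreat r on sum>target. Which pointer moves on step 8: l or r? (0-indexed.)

r

[0,11] -14+37=23 d=5 * → l++
[1,11] -12+37=25 d=3 * → l++
[2,11] -5+37=32 d=4 → r--
[2,10] -5+25=20 d=8 → l++
[3,10] -1+25=24 d=4 → l++
[4,10] 0+25=25 d=3 → l++
[5,10] 9+25=34 d=6 → r--
[5,9] 9+22=31 d=3 → r--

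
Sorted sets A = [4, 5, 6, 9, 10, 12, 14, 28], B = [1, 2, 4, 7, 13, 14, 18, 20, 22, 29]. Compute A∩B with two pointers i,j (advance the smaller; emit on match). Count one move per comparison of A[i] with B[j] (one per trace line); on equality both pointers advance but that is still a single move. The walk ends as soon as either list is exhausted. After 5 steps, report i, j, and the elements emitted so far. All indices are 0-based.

i=3, j=3, emitted=[4]

i=0 j=0: 4>1, j++
i=0 j=1: 4>2, j++
i=0 j=2: 4==4 emit, i++,j++
i=1 j=3: 5<7, i++
i=2 j=3: 6<7, i++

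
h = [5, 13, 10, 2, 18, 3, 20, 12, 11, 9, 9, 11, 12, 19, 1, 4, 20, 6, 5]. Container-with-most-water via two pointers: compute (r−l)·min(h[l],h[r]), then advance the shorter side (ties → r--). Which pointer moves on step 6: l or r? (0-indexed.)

[0,18] min(5,5)*18=90 best=90 * → r--
[0,17] min(5,6)*17=85 best=90 → l++
[1,17] min(13,6)*16=96 best=96 * → r--
[1,16] min(13,20)*15=195 best=195 * → l++
[2,16] min(10,20)*14=140 best=195 → l++
[3,16] min(2,20)*13=26 best=195 → l++

l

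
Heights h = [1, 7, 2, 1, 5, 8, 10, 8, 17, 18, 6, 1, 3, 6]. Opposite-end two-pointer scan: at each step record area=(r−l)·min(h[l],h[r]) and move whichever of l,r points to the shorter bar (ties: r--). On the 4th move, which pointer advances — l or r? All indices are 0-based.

l=0 r=13: min(1,6)*13=13 best=13 *, l++
l=1 r=13: min(7,6)*12=72 best=72 *, r--
l=1 r=12: min(7,3)*11=33 best=72, r--
l=1 r=11: min(7,1)*10=10 best=72, r--

r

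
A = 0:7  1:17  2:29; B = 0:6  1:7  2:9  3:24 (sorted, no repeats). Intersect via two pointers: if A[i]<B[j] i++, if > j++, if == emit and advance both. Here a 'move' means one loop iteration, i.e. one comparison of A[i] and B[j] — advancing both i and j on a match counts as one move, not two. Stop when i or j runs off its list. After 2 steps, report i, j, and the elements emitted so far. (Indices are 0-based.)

i=1, j=2, emitted=[7]

i=0 j=0: 7>6, j++
i=0 j=1: 7==7 emit, i++,j++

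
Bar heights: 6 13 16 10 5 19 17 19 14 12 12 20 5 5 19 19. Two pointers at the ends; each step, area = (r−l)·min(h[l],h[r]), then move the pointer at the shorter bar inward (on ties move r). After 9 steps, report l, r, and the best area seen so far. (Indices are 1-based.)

l=1 r=16: min(6,19)*15=90 best=90 *, l++
l=2 r=16: min(13,19)*14=182 best=182 *, l++
l=3 r=16: min(16,19)*13=208 best=208 *, l++
l=4 r=16: min(10,19)*12=120 best=208, l++
l=5 r=16: min(5,19)*11=55 best=208, l++
l=6 r=16: min(19,19)*10=190 best=208, r--
l=6 r=15: min(19,19)*9=171 best=208, r--
l=6 r=14: min(19,5)*8=40 best=208, r--
l=6 r=13: min(19,5)*7=35 best=208, r--

l=6, r=12, best area=208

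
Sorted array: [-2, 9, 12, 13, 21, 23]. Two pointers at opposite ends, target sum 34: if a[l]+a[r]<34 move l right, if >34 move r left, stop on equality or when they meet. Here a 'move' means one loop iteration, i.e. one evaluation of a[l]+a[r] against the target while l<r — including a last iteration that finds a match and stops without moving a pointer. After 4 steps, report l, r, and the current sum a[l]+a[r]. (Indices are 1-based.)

[1,6] -2+23=21 <34 → l++
[2,6] 9+23=32 <34 → l++
[3,6] 12+23=35 >34 → r--
[3,5] 12+21=33 <34 → l++

l=4, r=5, sum=34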